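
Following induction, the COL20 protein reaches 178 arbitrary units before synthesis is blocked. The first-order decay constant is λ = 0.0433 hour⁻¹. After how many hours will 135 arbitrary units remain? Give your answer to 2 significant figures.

6.4 hours

t½ = ln 2 / λ = 0.69315 / 0.0433 ≈ 16.008 hours.
Fraction remaining = 135/178 ≈ 0.75843.
n = log₂(178/135) = ln(1.3185)/ln 2 ≈ 0.39892 half-lives.
t = n × t½ = 0.39892 × 16.008 ≈ 6.3859 hours.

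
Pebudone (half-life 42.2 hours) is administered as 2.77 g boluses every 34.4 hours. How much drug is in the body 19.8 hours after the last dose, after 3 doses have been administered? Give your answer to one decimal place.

The 3 doses were given 88.6, 54.2, 19.8 hours ago.
Total = 2.77·(1/2)^(88.6/42.2) + 2.77·(1/2)^(54.2/42.2) + 2.77·(1/2)^(19.8/42.2)
      = 0.64634 + 1.1372 + 2.001 ≈ 3.7845 g.

3.8 g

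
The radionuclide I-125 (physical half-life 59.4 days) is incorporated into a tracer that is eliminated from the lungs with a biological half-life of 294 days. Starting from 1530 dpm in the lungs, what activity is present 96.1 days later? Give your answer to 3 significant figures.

1/t_eff = 1/t_phys + 1/t_biol = 1/59.4 + 1/294 = 0.020236 per day.
t_eff = 59.4 × 294 / (59.4 + 294) ≈ 49.416 days.
Remaining = 1530 × (1/2)^(96.1/49.416) = 1530 × (1/2)^1.9447 ≈ 397.44 dpm.

397 dpm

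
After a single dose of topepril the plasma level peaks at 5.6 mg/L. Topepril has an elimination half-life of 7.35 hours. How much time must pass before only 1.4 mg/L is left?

1.4/5.6 = 1/4, so 2 half-lives have elapsed.
t = 2 × 7.35 = 14.7 hours.

14.7 hours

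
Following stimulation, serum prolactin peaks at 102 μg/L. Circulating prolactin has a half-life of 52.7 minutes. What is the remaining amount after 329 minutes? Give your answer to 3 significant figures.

Number of half-lives: n = 329/52.7 ≈ 6.2429.
Remaining = 102 × (1/2)^6.2429 = 102 × 0.013204 ≈ 1.3468 μg/L.

1.35 μg/L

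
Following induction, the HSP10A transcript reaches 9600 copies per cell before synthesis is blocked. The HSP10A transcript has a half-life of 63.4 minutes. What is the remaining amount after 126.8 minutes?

2400 copies per cell

Elapsed time is 2 half-lives (126.8/63.4).
Each half-life halves the amount: 9600 × (1/2)^2 = 9600/4 = 2400 copies per cell.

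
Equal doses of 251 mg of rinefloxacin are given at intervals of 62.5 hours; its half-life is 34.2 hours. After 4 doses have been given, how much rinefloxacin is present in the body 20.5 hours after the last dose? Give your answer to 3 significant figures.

The 4 doses were given 208, 145.5, 83, 20.5 hours ago.
Total = 251·(1/2)^(208/34.2) + 251·(1/2)^(145.5/34.2) + 251·(1/2)^(83/34.2) + 251·(1/2)^(20.5/34.2)
      = 3.7055 + 13.152 + 46.677 + 165.67 ≈ 229.2 mg.

229 mg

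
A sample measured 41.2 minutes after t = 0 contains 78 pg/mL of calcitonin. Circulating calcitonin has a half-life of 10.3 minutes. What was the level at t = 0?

Number of half-lives elapsed: n = 41.2/10.3 ≈ 4.
A₀ = A × 2^n = 78 × 2^4 = 78 × 16 ≈ 1248 pg/mL.

1248 pg/mL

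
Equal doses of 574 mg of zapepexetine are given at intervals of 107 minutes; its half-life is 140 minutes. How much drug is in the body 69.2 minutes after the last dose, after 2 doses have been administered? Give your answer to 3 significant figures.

647 mg

The 2 doses were given 176.2, 69.2 minutes ago.
Total = 574·(1/2)^(176.2/140) + 574·(1/2)^(69.2/140)
      = 239.91 + 407.49 ≈ 647.4 mg.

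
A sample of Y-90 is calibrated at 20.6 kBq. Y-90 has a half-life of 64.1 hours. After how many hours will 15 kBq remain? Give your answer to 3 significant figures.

Fraction remaining = 15/20.6 ≈ 0.72816.
n = log₂(20.6/15) = ln(1.3733)/ln 2 ≈ 0.45768 half-lives.
t = n × t½ = 0.45768 × 64.1 ≈ 29.337 hours.

29.3 hours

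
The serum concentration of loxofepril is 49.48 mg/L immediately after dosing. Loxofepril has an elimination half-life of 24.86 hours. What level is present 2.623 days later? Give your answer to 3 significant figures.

8.55 mg/L

Convert the elapsed time: 2.623 days = 62.952 hours.
Number of half-lives: n = 62.952/24.86 ≈ 2.5323.
Remaining = 49.48 × (1/2)^2.5323 = 49.48 × 0.17287 ≈ 8.5535 mg/L.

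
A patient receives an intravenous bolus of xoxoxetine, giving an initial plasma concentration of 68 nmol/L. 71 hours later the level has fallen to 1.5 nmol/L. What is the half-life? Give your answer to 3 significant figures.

12.9 hours

A/A₀ = 1.5/68 ≈ 0.022059.
n = log₂(45.333) ≈ 5.5025 half-lives elapsed in 71 hours.
t½ = 71/5.5025 ≈ 12.903 hours.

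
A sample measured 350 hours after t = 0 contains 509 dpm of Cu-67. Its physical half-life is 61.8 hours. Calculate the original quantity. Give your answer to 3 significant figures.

25800 dpm

Number of half-lives elapsed: n = 350/61.8 ≈ 5.6634.
A₀ = A × 2^n = 509 × 2^5.6634 = 509 × 50.683 ≈ 25798 dpm.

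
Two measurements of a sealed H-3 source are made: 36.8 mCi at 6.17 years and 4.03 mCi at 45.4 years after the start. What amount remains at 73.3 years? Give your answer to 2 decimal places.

0.84 mCi

Over Δt = 45.4 − 6.17 = 39.23 years, the level fell by a factor of 36.8/4.03 ≈ 9.1315.
n = log₂(9.1315) ≈ 3.1909 half-lives, so t½ = 39.23/3.1909 ≈ 12.295 years.
From t = 45.4 to t = 73.3: 4.03 × (1/2)^((73.3−45.4)/12.295) ≈ 0.83594 mCi.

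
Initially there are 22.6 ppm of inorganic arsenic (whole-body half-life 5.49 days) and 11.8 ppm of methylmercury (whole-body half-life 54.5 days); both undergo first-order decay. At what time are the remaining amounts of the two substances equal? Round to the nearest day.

Set 22.6·(1/2)^(t/5.49) = 11.8·(1/2)^(t/54.5).
Taking log₂: log₂(22.6/11.8) = t·(1/5.49 − 1/54.5).
log₂(1.9153) = 0.93754; 1/5.49 − 1/54.5 = 0.1638.
t = 0.93754 / 0.1638 ≈ 5.7236 days.

6 days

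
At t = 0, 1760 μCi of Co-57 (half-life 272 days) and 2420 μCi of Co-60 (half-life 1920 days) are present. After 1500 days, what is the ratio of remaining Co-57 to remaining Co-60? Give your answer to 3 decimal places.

0.027

Co-57: 1760 × (1/2)^(1500/272) = 1760 × (1/2)^5.5147 ≈ 38.496 μCi.
Co-60: 2420 × (1/2)^(1500/1920) = 2420 × (1/2)^0.78125 ≈ 1408.1 μCi.
Ratio ≈ 38.496 / 1408.1 ≈ 0.027339.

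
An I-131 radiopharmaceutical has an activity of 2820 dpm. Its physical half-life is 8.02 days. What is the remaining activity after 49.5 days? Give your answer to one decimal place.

39.1 dpm

Number of half-lives: n = 49.5/8.02 ≈ 6.1721.
Remaining = 2820 × (1/2)^6.1721 = 2820 × 0.013868 ≈ 39.108 dpm.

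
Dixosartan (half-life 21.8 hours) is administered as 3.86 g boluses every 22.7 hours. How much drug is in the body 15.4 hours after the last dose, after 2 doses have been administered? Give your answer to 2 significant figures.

3.5 g

The 2 doses were given 38.1, 15.4 hours ago.
Total = 3.86·(1/2)^(38.1/21.8) + 3.86·(1/2)^(15.4/21.8)
      = 1.1494 + 2.3656 ≈ 3.515 g.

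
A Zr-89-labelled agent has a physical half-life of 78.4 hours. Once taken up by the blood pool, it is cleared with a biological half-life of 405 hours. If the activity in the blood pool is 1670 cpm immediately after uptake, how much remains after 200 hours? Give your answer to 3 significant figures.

202 cpm

1/t_eff = 1/t_phys + 1/t_biol = 1/78.4 + 1/405 = 0.015224 per hour.
t_eff = 78.4 × 405 / (78.4 + 405) ≈ 65.685 hours.
Remaining = 1670 × (1/2)^(200/65.685) = 1670 × (1/2)^3.0448 ≈ 202.36 cpm.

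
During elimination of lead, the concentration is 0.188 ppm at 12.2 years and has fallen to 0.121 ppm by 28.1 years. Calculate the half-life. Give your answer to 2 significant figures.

25 years

Over Δt = 28.1 − 12.2 = 15.9 years, the level fell by a factor of 0.188/0.121 ≈ 1.5537.
n = log₂(1.5537) ≈ 0.63573 half-lives, so t½ = 15.9/0.63573 ≈ 25.011 years.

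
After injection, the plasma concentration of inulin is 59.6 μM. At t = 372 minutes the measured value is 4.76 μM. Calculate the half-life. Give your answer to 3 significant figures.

A/A₀ = 4.76/59.6 ≈ 0.079866.
n = log₂(12.521) ≈ 3.6463 half-lives elapsed in 372 minutes.
t½ = 372/3.6463 ≈ 102.02 minutes.

102 minutes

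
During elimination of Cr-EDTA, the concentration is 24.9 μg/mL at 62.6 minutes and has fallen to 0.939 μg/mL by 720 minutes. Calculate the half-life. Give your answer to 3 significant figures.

Over Δt = 720 − 62.6 = 657.4 minutes, the level fell by a factor of 24.9/0.939 ≈ 26.518.
n = log₂(26.518) ≈ 4.7289 half-lives, so t½ = 657.4/4.7289 ≈ 139.02 minutes.

139 minutes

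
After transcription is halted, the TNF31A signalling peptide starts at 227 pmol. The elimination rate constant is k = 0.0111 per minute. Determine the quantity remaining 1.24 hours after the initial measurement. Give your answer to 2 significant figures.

99 pmol

t½ = ln 2 / k = 0.69315 / 0.0111 ≈ 62.446 minutes.
Convert the elapsed time: 1.24 hours = 74.4 minutes.
Number of half-lives: n = 74.4/62.446 ≈ 1.1914.
Remaining = 227 × (1/2)^1.1914 = 227 × 0.43787 ≈ 99.396 pmol.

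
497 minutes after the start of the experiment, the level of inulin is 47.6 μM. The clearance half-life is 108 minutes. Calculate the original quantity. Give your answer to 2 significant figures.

Number of half-lives elapsed: n = 497/108 ≈ 4.6019.
A₀ = A × 2^n = 47.6 × 2^4.6019 = 47.6 × 24.283 ≈ 1155.9 μM.

1200 μM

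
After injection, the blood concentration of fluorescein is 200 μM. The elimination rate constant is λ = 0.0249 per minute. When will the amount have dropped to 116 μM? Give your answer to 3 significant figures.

t½ = ln 2 / λ = 0.69315 / 0.0249 ≈ 27.837 minutes.
Fraction remaining = 116/200 ≈ 0.58.
n = log₂(200/116) = ln(1.7241)/ln 2 ≈ 0.78588 half-lives.
t = n × t½ = 0.78588 × 27.837 ≈ 21.877 minutes.

21.9 minutes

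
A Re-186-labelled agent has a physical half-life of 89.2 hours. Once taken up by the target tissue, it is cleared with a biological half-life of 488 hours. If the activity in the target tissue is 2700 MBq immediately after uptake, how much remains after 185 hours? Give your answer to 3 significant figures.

493 MBq

1/t_eff = 1/t_phys + 1/t_biol = 1/89.2 + 1/488 = 0.01326 per hour.
t_eff = 89.2 × 488 / (89.2 + 488) ≈ 75.415 hours.
Remaining = 2700 × (1/2)^(185/75.415) = 2700 × (1/2)^2.4531 ≈ 493.07 MBq.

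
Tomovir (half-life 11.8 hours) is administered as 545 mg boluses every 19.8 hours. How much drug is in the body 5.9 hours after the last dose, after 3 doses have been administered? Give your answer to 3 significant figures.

The 3 doses were given 45.5, 25.7, 5.9 hours ago.
Total = 545·(1/2)^(45.5/11.8) + 545·(1/2)^(25.7/11.8) + 545·(1/2)^(5.9/11.8)
      = 37.64 + 120.44 + 385.37 ≈ 543.45 mg.

543 mg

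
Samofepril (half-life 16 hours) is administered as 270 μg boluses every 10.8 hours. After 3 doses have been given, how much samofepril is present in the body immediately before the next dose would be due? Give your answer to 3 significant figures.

341 μg

The 3 doses were given 32.4, 21.6, 10.8 hours ago.
Total = 270·(1/2)^(32.4/16) + 270·(1/2)^(21.6/16) + 270·(1/2)^(10.8/16)
      = 66.34 + 105.92 + 169.11 ≈ 341.37 μg.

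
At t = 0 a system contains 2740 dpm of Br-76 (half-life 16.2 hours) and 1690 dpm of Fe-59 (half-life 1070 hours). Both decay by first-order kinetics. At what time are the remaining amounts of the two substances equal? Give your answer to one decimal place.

11.5 hours

Set 2740·(1/2)^(t/16.2) = 1690·(1/2)^(t/1070).
Taking log₂: log₂(2740/1690) = t·(1/16.2 − 1/1070).
log₂(1.6213) = 0.69715; 1/16.2 − 1/1070 = 0.060794.
t = 0.69715 / 0.060794 ≈ 11.467 hours.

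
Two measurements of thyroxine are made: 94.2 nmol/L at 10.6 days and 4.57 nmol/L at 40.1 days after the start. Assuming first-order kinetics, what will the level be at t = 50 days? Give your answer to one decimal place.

1.7 nmol/L

Over Δt = 40.1 − 10.6 = 29.5 days, the level fell by a factor of 94.2/4.57 ≈ 20.613.
n = log₂(20.613) ≈ 4.3655 half-lives, so t½ = 29.5/4.3655 ≈ 6.7576 days.
From t = 40.1 to t = 50: 4.57 × (1/2)^((50−40.1)/6.7576) ≈ 1.6554 nmol/L.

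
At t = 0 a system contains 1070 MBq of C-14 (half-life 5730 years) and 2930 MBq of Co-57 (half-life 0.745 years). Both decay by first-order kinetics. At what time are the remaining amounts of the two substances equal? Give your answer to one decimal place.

1.1 years

Set 1070·(1/2)^(t/5730) = 2930·(1/2)^(t/0.745).
Taking log₂: log₂(1070/2930) = t·(1/5730 − 1/0.745).
log₂(0.36519) = -1.4533; 1/5730 − 1/0.745 = -1.3421.
t = -1.4533 / -1.3421 ≈ 1.0828 years.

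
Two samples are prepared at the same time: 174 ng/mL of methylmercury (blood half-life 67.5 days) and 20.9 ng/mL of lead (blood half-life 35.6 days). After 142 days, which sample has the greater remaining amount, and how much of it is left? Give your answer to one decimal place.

methylmercury: 174 × (1/2)^2.1037 ≈ 40.483 ng/mL.
lead: 20.9 × (1/2)^3.9888 ≈ 1.3165 ng/mL.
Methylmercury has more remaining, at ≈ 40.483 ng/mL.

methylmercury, 40.5 ng/mL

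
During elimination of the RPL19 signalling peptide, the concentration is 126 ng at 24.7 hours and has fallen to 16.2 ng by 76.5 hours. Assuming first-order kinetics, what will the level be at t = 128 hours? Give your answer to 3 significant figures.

2.11 ng

Over Δt = 76.5 − 24.7 = 51.8 hours, the level fell by a factor of 126/16.2 ≈ 7.7778.
n = log₂(7.7778) ≈ 2.9594 half-lives, so t½ = 51.8/2.9594 ≈ 17.504 hours.
From t = 76.5 to t = 128: 16.2 × (1/2)^((128−76.5)/17.504) ≈ 2.1077 ng.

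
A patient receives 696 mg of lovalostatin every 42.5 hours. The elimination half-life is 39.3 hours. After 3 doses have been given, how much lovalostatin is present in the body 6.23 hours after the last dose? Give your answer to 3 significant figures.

1060 mg

The 3 doses were given 91.23, 48.73, 6.23 hours ago.
Total = 696·(1/2)^(91.23/39.3) + 696·(1/2)^(48.73/39.3) + 696·(1/2)^(6.23/39.3)
      = 139.25 + 294.68 + 623.58 ≈ 1057.5 mg.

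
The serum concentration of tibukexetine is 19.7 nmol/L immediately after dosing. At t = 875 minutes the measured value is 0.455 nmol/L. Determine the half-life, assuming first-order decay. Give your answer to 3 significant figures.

A/A₀ = 0.455/19.7 ≈ 0.023096.
n = log₂(43.297) ≈ 5.4362 half-lives elapsed in 875 minutes.
t½ = 875/5.4362 ≈ 160.96 minutes.

161 minutes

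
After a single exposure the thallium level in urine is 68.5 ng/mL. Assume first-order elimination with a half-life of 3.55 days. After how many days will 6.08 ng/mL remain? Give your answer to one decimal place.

12.4 days

Fraction remaining = 6.08/68.5 ≈ 0.088759.
n = log₂(68.5/6.08) = ln(11.266)/ln 2 ≈ 3.494 half-lives.
t = n × t½ = 3.494 × 3.55 ≈ 12.404 days.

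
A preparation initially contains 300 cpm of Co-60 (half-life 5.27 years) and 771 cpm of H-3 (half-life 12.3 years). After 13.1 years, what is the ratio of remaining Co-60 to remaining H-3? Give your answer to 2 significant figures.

Co-60: 300 × (1/2)^(13.1/5.27) = 300 × (1/2)^2.4858 ≈ 53.559 cpm.
H-3: 771 × (1/2)^(13.1/12.3) = 771 × (1/2)^1.065 ≈ 368.51 cpm.
Ratio ≈ 53.559 / 368.51 ≈ 0.14534.

0.15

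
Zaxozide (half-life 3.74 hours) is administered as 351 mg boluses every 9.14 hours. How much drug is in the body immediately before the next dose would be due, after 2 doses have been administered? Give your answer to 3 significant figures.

The 2 doses were given 18.28, 9.14 hours ago.
Total = 351·(1/2)^(18.28/3.74) + 351·(1/2)^(9.14/3.74)
      = 11.857 + 64.511 ≈ 76.368 mg.

76.4 mg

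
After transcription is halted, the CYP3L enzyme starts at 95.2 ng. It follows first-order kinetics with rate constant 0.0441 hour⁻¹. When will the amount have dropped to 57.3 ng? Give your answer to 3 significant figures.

t½ = ln 2 / λ = 0.69315 / 0.0441 ≈ 15.718 hours.
Fraction remaining = 57.3/95.2 ≈ 0.60189.
n = log₂(95.2/57.3) = ln(1.6614)/ln 2 ≈ 0.73243 half-lives.
t = n × t½ = 0.73243 × 15.718 ≈ 11.512 hours.

11.5 hours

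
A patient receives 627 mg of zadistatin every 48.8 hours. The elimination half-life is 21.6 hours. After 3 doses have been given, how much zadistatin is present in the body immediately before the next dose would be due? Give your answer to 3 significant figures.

The 3 doses were given 146.4, 97.6, 48.8 hours ago.
Total = 627·(1/2)^(146.4/21.6) + 627·(1/2)^(97.6/21.6) + 627·(1/2)^(48.8/21.6)
      = 5.7142 + 27.356 + 130.97 ≈ 164.04 mg.

164 mg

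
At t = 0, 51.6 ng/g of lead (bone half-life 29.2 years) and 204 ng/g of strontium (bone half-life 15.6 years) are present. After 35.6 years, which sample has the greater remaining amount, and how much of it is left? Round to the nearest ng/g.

lead: 51.6 × (1/2)^1.2192 ≈ 22.164 ng/g.
strontium: 204 × (1/2)^2.2821 ≈ 41.943 ng/g.
Strontium has more remaining, at ≈ 41.943 ng/g.

strontium, 42 ng/g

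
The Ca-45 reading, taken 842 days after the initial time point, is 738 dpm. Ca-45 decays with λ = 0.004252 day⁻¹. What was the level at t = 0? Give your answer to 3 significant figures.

t½ = ln 2 / λ = 0.69315 / 0.004252 ≈ 163.02 days.
Number of half-lives elapsed: n = 842/163.02 ≈ 5.1651.
A₀ = A × 2^n = 738 × 2^5.1651 = 738 × 35.88 ≈ 26480 dpm.

26500 dpm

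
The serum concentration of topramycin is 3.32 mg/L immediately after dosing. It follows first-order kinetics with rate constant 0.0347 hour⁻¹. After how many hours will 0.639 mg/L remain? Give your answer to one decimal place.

47.5 hours

t½ = ln 2 / λ = 0.69315 / 0.0347 ≈ 19.975 hours.
Fraction remaining = 0.639/3.32 ≈ 0.19247.
n = log₂(3.32/0.639) = ln(5.1956)/ln 2 ≈ 2.3773 half-lives.
t = n × t½ = 2.3773 × 19.975 ≈ 47.487 hours.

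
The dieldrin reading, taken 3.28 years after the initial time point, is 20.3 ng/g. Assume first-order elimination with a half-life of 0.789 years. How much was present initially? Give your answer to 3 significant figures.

362 ng/g

Number of half-lives elapsed: n = 3.28/0.789 ≈ 4.1572.
A₀ = A × 2^n = 20.3 × 2^4.1572 = 20.3 × 17.841 ≈ 362.18 ng/g.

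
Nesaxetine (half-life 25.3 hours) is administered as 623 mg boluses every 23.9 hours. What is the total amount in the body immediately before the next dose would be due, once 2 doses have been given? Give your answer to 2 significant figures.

The 2 doses were given 47.8, 23.9 hours ago.
Total = 623·(1/2)^(47.8/25.3) + 623·(1/2)^(23.9/25.3)
      = 168.17 + 323.68 ≈ 491.85 mg.

490 mg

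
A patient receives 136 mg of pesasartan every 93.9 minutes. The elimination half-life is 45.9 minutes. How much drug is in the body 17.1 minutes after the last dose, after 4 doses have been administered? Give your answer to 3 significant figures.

138 mg

The 4 doses were given 298.8, 204.9, 111, 17.1 minutes ago.
Total = 136·(1/2)^(298.8/45.9) + 136·(1/2)^(204.9/45.9) + 136·(1/2)^(111/45.9) + 136·(1/2)^(17.1/45.9)
      = 1.4924 + 6.1621 + 25.442 + 105.05 ≈ 138.15 mg.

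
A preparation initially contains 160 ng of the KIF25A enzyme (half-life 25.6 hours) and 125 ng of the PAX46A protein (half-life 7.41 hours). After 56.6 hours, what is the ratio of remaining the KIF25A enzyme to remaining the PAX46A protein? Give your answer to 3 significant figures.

55.1

KIF25A enzyme: 160 × (1/2)^(56.6/25.6) = 160 × (1/2)^2.2109 ≈ 34.559 ng.
PAX46A protein: 125 × (1/2)^(56.6/7.41) = 125 × (1/2)^7.6383 ≈ 0.6274 ng.
Ratio ≈ 34.559 / 0.6274 ≈ 55.083.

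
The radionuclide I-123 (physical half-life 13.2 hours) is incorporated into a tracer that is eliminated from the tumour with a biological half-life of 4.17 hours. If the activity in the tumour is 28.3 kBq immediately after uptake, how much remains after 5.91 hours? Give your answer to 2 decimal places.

1/t_eff = 1/t_phys + 1/t_biol = 1/13.2 + 1/4.17 = 0.31557 per hour.
t_eff = 13.2 × 4.17 / (13.2 + 4.17) ≈ 3.1689 hours.
Remaining = 28.3 × (1/2)^(5.91/3.1689) = 28.3 × (1/2)^1.865 ≈ 7.769 kBq.

7.77 kBq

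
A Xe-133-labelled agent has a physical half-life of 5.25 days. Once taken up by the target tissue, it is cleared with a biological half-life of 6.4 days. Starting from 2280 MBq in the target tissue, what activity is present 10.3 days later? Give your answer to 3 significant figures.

192 MBq

1/t_eff = 1/t_phys + 1/t_biol = 1/5.25 + 1/6.4 = 0.34673 per day.
t_eff = 5.25 × 6.4 / (5.25 + 6.4) ≈ 2.8841 days.
Remaining = 2280 × (1/2)^(10.3/2.8841) = 2280 × (1/2)^3.5713 ≈ 191.81 MBq.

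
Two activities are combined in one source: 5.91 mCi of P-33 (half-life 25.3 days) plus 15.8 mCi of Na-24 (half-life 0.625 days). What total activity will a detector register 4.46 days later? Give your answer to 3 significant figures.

5.34 mCi

P-33: 5.91 × (1/2)^(4.46/25.3) = 5.91 × (1/2)^0.17628 ≈ 5.2302 mCi.
Na-24: 15.8 × (1/2)^(4.46/0.625) = 15.8 × (1/2)^7.136 ≈ 0.11233 mCi.
Total = 5.2302 + 0.11233 ≈ 5.3426 mCi.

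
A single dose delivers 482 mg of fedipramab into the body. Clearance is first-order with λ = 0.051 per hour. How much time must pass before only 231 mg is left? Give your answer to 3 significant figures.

14.4 hours

t½ = ln 2 / λ = 0.69315 / 0.051 ≈ 13.591 hours.
Fraction remaining = 231/482 ≈ 0.47925.
n = log₂(482/231) = ln(2.0866)/ln 2 ≈ 1.0611 half-lives.
t = n × t½ = 1.0611 × 13.591 ≈ 14.422 hours.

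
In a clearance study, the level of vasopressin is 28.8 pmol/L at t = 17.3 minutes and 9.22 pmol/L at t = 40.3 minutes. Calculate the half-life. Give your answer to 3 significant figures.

Over Δt = 40.3 − 17.3 = 23 minutes, the level fell by a factor of 28.8/9.22 ≈ 3.1236.
n = log₂(3.1236) ≈ 1.6432 half-lives, so t½ = 23/1.6432 ≈ 13.997 minutes.

14.0 minutes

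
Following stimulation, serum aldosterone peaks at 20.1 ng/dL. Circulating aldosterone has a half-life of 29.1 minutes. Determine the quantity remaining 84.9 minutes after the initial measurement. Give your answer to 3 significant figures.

Number of half-lives: n = 84.9/29.1 ≈ 2.9175.
Remaining = 20.1 × (1/2)^2.9175 = 20.1 × 0.13235 ≈ 2.6603 ng/dL.

2.66 ng/dL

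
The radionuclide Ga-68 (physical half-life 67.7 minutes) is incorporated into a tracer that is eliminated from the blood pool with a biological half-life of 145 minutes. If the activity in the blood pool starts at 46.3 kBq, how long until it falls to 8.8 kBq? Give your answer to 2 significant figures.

1/t_eff = 1/t_phys + 1/t_biol = 1/67.7 + 1/145 = 0.021668 per minute.
t_eff = 67.7 × 145 / (67.7 + 145) ≈ 46.152 minutes.
n = log₂(46.3/8.8) ≈ 2.3954; t = 2.3954 × 46.152 ≈ 110.55 minutes.

110 minutes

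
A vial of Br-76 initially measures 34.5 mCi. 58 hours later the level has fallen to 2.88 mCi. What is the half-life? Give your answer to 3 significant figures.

16.2 hours

A/A₀ = 2.88/34.5 ≈ 0.083478.
n = log₂(11.979) ≈ 3.5825 half-lives elapsed in 58 hours.
t½ = 58/3.5825 ≈ 16.19 hours.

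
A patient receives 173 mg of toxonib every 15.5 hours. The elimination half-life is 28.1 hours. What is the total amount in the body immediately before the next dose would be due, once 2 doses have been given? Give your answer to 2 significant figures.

The 2 doses were given 31, 15.5 hours ago.
Total = 173·(1/2)^(31/28.1) + 173·(1/2)^(15.5/28.1)
      = 80.528 + 118.03 ≈ 198.56 mg.

200 mg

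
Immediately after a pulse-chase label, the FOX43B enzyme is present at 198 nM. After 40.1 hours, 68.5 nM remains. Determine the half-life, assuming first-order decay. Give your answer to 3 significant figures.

26.2 hours

A/A₀ = 68.5/198 ≈ 0.34596.
n = log₂(2.8905) ≈ 1.5313 half-lives elapsed in 40.1 hours.
t½ = 40.1/1.5313 ≈ 26.186 hours.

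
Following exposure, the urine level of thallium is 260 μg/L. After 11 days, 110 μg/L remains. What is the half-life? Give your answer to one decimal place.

8.9 days

A/A₀ = 110/260 ≈ 0.42308.
n = log₂(2.3636) ≈ 1.241 half-lives elapsed in 11 days.
t½ = 11/1.241 ≈ 8.8638 days.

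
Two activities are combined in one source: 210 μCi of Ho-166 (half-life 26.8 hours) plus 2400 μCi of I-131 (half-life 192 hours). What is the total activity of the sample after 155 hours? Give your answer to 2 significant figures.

Ho-166: 210 × (1/2)^(155/26.8) = 210 × (1/2)^5.7836 ≈ 3.8123 μCi.
I-131: 2400 × (1/2)^(155/192) = 2400 × (1/2)^0.80729 ≈ 1371.5 μCi.
Total = 3.8123 + 1371.5 ≈ 1375.3 μCi.

1400 μCi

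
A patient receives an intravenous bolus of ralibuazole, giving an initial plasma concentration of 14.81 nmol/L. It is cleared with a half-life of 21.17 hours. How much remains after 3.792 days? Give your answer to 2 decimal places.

Convert the elapsed time: 3.792 days = 91.008 hours.
Number of half-lives: n = 91.008/21.17 ≈ 4.2989.
Remaining = 14.81 × (1/2)^4.2989 = 14.81 × 0.050804 ≈ 0.75241 nmol/L.

0.75 nmol/L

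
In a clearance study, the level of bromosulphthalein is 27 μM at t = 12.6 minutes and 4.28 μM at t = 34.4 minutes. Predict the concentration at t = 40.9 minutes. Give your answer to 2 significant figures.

Over Δt = 34.4 − 12.6 = 21.8 minutes, the level fell by a factor of 27/4.28 ≈ 6.3084.
n = log₂(6.3084) ≈ 2.6573 half-lives, so t½ = 21.8/2.6573 ≈ 8.2039 minutes.
From t = 34.4 to t = 40.9: 4.28 × (1/2)^((40.9−34.4)/8.2039) ≈ 2.4714 μM.

2.5 μM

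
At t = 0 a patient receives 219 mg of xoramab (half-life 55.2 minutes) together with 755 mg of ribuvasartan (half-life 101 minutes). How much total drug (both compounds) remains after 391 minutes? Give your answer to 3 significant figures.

xoramab: 219 × (1/2)^(391/55.2) = 219 × (1/2)^7.0833 ≈ 1.6149 mg.
ribuvasartan: 755 × (1/2)^(391/101) = 755 × (1/2)^3.8713 ≈ 51.591 mg.
Total = 1.6149 + 51.591 ≈ 53.206 mg.

53.2 mg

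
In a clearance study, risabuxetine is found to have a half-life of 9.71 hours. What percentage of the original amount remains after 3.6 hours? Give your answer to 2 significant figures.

n = 3.6/9.71 ≈ 0.37075 half-lives.
Fraction remaining = (1/2)^0.37075 ≈ 0.77338, i.e. 77.338%.

77%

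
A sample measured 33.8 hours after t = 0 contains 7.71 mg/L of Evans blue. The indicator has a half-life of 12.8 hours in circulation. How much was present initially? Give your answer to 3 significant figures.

Number of half-lives elapsed: n = 33.8/12.8 ≈ 2.6406.
A₀ = A × 2^n = 7.71 × 2^2.6406 = 7.71 × 6.236 ≈ 48.08 mg/L.

48.1 mg/L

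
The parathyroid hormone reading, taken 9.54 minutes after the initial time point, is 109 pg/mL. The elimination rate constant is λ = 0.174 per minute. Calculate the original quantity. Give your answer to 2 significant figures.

t½ = ln 2 / λ = 0.69315 / 0.174 ≈ 3.9836 minutes.
Number of half-lives elapsed: n = 9.54/3.9836 ≈ 2.3948.
A₀ = A × 2^n = 109 × 2^2.3948 = 109 × 5.2591 ≈ 573.24 pg/mL.

570 pg/mL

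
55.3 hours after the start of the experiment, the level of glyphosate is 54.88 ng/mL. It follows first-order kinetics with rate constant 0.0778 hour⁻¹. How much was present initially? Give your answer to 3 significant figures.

t½ = ln 2 / λ = 0.69315 / 0.0778 ≈ 8.9093 hours.
Number of half-lives elapsed: n = 55.3/8.9093 ≈ 6.207.
A₀ = A × 2^n = 54.88 × 2^6.207 = 54.88 × 73.872 ≈ 4054.1 ng/mL.

4050 ng/mL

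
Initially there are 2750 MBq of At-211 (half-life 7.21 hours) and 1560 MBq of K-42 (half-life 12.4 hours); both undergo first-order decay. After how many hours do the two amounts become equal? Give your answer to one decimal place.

Set 2750·(1/2)^(t/7.21) = 1560·(1/2)^(t/12.4).
Taking log₂: log₂(2750/1560) = t·(1/7.21 − 1/12.4).
log₂(1.7628) = 0.81789; 1/7.21 − 1/12.4 = 0.058051.
t = 0.81789 / 0.058051 ≈ 14.089 hours.

14.1 hours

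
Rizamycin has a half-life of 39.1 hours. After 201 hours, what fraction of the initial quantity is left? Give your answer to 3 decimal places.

n = 201/39.1 ≈ 5.1407 half-lives.
Fraction remaining = (1/2)^5.1407 ≈ 0.028347.

0.028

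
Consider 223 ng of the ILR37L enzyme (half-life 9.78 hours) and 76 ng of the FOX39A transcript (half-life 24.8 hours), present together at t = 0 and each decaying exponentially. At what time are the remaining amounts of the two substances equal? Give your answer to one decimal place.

25.1 hours

Set 223·(1/2)^(t/9.78) = 76·(1/2)^(t/24.8).
Taking log₂: log₂(223/76) = t·(1/9.78 − 1/24.8).
log₂(2.9342) = 1.553; 1/9.78 − 1/24.8 = 0.061927.
t = 1.553 / 0.061927 ≈ 25.078 hours.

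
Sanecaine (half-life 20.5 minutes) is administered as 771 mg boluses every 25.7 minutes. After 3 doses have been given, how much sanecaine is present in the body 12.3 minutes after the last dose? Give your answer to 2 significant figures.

810 mg

The 3 doses were given 63.7, 38, 12.3 minutes ago.
Total = 771·(1/2)^(63.7/20.5) + 771·(1/2)^(38/20.5) + 771·(1/2)^(12.3/20.5)
      = 89.466 + 213.33 + 508.67 ≈ 811.46 mg.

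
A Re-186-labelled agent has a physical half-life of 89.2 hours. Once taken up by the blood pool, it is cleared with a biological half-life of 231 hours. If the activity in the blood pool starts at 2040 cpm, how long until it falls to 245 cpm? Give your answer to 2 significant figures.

1/t_eff = 1/t_phys + 1/t_biol = 1/89.2 + 1/231 = 0.01554 per hour.
t_eff = 89.2 × 231 / (89.2 + 231) ≈ 64.351 hours.
n = log₂(2040/245) ≈ 3.0577; t = 3.0577 × 64.351 ≈ 196.77 hours.

200 hours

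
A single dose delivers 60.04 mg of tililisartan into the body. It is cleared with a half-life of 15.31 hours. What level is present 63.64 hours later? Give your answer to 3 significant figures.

Number of half-lives: n = 63.64/15.31 ≈ 4.1568.
Remaining = 60.04 × (1/2)^4.1568 = 60.04 × 0.056065 ≈ 3.3661 mg.

3.37 mg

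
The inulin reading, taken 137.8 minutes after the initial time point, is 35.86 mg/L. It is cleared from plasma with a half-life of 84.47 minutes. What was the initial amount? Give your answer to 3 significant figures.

Number of half-lives elapsed: n = 137.8/84.47 ≈ 1.6313.
A₀ = A × 2^n = 35.86 × 2^1.6313 = 35.86 × 3.098 ≈ 111.1 mg/L.

111 mg/L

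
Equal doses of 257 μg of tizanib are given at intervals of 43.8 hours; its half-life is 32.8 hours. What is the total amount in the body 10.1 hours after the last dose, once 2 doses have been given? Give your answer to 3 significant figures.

The 2 doses were given 53.9, 10.1 hours ago.
Total = 257·(1/2)^(53.9/32.8) + 257·(1/2)^(10.1/32.8)
      = 82.272 + 207.61 ≈ 289.88 μg.

290 μg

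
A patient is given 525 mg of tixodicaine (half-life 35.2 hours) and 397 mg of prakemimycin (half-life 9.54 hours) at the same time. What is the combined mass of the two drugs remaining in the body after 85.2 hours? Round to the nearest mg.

99 mg

tixodicaine: 525 × (1/2)^(85.2/35.2) = 525 × (1/2)^2.4205 ≈ 98.069 mg.
prakemimycin: 397 × (1/2)^(85.2/9.54) = 397 × (1/2)^8.9308 ≈ 0.81348 mg.
Total = 98.069 + 0.81348 ≈ 98.882 mg.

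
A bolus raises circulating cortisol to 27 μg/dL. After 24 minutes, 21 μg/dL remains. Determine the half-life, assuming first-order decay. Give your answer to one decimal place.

66.2 minutes

A/A₀ = 21/27 ≈ 0.77778.
n = log₂(1.2857) ≈ 0.36257 half-lives elapsed in 24 minutes.
t½ = 24/0.36257 ≈ 66.194 minutes.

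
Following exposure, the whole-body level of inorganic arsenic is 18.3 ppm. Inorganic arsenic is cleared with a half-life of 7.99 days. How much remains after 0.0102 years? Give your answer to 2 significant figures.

13 ppm

Convert the elapsed time: 0.0102 years = 3.723 days.
Number of half-lives: n = 3.723/7.99 ≈ 0.46596.
Remaining = 18.3 × (1/2)^0.46596 = 18.3 × 0.72399 ≈ 13.249 ppm.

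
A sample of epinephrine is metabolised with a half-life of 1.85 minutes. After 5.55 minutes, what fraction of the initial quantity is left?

0.125

n = 5.55/1.85 ≈ 3 half-lives.
Fraction remaining = (1/2)^3 ≈ 0.125.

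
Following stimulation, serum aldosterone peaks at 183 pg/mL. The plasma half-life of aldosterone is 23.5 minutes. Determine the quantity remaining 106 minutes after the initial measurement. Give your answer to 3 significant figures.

Number of half-lives: n = 106/23.5 ≈ 4.5106.
Remaining = 183 × (1/2)^4.5106 = 183 × 0.043869 ≈ 8.0281 pg/mL.

8.03 pg/mL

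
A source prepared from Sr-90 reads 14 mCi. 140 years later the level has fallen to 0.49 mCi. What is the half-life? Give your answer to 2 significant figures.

29 years

A/A₀ = 0.49/14 ≈ 0.035.
n = log₂(28.571) ≈ 4.8365 half-lives elapsed in 140 years.
t½ = 140/4.8365 ≈ 28.947 years.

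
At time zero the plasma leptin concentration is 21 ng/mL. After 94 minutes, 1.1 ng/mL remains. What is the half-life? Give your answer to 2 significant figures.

A/A₀ = 1.1/21 ≈ 0.052381.
n = log₂(19.091) ≈ 4.2548 half-lives elapsed in 94 minutes.
t½ = 94/4.2548 ≈ 22.093 minutes.

22 minutes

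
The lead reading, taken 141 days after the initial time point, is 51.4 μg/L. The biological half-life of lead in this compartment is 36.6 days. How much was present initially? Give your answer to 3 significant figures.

Number of half-lives elapsed: n = 141/36.6 ≈ 3.8525.
A₀ = A × 2^n = 51.4 × 2^3.8525 = 51.4 × 14.445 ≈ 742.45 μg/L.

742 μg/L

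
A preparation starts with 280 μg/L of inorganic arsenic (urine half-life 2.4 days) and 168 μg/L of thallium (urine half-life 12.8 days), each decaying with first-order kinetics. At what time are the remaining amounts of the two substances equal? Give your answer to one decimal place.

Set 280·(1/2)^(t/2.4) = 168·(1/2)^(t/12.8).
Taking log₂: log₂(280/168) = t·(1/2.4 − 1/12.8).
log₂(1.6667) = 0.73697; 1/2.4 − 1/12.8 = 0.33854.
t = 0.73697 / 0.33854 ≈ 2.1769 days.

2.2 days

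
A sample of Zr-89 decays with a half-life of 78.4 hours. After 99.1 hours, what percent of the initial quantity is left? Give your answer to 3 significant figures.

n = 99.1/78.4 ≈ 1.264 half-lives.
Fraction remaining = (1/2)^1.264 ≈ 0.41638, i.e. 41.638%.

41.6%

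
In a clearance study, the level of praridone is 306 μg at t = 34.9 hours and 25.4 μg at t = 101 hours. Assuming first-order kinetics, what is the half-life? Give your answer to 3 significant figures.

Over Δt = 101 − 34.9 = 66.1 hours, the level fell by a factor of 306/25.4 ≈ 12.047.
n = log₂(12.047) ≈ 3.5906 half-lives, so t½ = 66.1/3.5906 ≈ 18.409 hours.

18.4 hours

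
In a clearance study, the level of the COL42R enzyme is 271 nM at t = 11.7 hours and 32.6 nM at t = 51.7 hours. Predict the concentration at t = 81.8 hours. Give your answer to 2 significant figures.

6.6 nM

Over Δt = 51.7 − 11.7 = 40 hours, the level fell by a factor of 271/32.6 ≈ 8.3129.
n = log₂(8.3129) ≈ 3.0553 half-lives, so t½ = 40/3.0553 ≈ 13.092 hours.
From t = 51.7 to t = 81.8: 32.6 × (1/2)^((81.8−51.7)/13.092) ≈ 6.6238 nM.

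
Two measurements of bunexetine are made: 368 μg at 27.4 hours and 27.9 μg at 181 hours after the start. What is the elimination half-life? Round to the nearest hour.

41 hours

Over Δt = 181 − 27.4 = 153.6 hours, the level fell by a factor of 368/27.9 ≈ 13.19.
n = log₂(13.19) ≈ 3.7214 half-lives, so t½ = 153.6/3.7214 ≈ 41.275 hours.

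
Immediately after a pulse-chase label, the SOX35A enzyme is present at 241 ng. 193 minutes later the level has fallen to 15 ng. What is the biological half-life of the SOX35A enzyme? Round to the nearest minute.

A/A₀ = 15/241 ≈ 0.062241.
n = log₂(16.067) ≈ 4.006 half-lives elapsed in 193 minutes.
t½ = 193/4.006 ≈ 48.178 minutes.

48 minutes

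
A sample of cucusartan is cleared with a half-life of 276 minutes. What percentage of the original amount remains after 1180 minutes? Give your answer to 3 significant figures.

n = 1180/276 ≈ 4.2754 half-lives.
Fraction remaining = (1/2)^4.2754 ≈ 0.05164, i.e. 5.164%.

5.16%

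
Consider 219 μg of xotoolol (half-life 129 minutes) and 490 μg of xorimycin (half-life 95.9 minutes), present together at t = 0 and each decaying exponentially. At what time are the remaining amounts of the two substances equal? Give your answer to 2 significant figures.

430 minutes

Set 219·(1/2)^(t/129) = 490·(1/2)^(t/95.9).
Taking log₂: log₂(219/490) = t·(1/129 − 1/95.9).
log₂(0.44694) = -1.1619; 1/129 − 1/95.9 = -0.0026756.
t = -1.1619 / -0.0026756 ≈ 434.24 minutes.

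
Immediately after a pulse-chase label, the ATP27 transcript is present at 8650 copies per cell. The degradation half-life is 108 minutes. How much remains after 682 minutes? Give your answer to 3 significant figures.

Number of half-lives: n = 682/108 ≈ 6.3148.
Remaining = 8650 × (1/2)^6.3148 = 8650 × 0.012562 ≈ 108.66 copies per cell.

109 copies per cell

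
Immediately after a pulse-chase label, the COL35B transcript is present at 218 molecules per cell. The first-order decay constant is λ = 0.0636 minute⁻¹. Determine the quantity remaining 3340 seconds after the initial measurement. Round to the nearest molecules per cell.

t½ = ln 2 / λ = 0.69315 / 0.0636 ≈ 10.899 minutes.
Convert the elapsed time: 3340 seconds = 55.6667 minutes.
Number of half-lives: n = 55.6667/10.899 ≈ 5.1077.
Remaining = 218 × (1/2)^5.1077 = 218 × 0.029002 ≈ 6.3224 molecules per cell.

6 molecules per cell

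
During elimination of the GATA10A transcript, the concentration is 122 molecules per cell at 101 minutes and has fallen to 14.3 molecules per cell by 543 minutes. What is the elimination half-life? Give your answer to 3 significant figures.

143 minutes

Over Δt = 543 − 101 = 442 minutes, the level fell by a factor of 122/14.3 ≈ 8.5315.
n = log₂(8.5315) ≈ 3.0928 half-lives, so t½ = 442/3.0928 ≈ 142.91 minutes.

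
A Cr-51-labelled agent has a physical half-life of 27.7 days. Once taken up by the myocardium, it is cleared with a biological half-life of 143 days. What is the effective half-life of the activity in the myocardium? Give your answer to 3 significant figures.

23.2 days

1/t_eff = 1/t_phys + 1/t_biol = 1/27.7 + 1/143 = 0.043094 per day.
t_eff = 27.7 × 143 / (27.7 + 143) ≈ 23.205 days.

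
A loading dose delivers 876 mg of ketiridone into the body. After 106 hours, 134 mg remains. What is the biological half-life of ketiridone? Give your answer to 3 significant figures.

39.1 hours

A/A₀ = 134/876 ≈ 0.15297.
n = log₂(6.5373) ≈ 2.7087 half-lives elapsed in 106 hours.
t½ = 106/2.7087 ≈ 39.133 hours.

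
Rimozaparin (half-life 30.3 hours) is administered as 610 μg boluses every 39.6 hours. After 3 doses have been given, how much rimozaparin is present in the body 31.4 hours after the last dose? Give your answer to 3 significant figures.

The 3 doses were given 110.6, 71, 31.4 hours ago.
Total = 610·(1/2)^(110.6/30.3) + 610·(1/2)^(71/30.3) + 610·(1/2)^(31.4/30.3)
      = 48.587 + 120.21 + 297.42 ≈ 466.22 μg.

466 μg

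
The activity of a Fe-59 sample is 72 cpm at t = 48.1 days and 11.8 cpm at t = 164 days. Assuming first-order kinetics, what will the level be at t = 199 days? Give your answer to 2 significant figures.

Over Δt = 164 − 48.1 = 115.9 days, the level fell by a factor of 72/11.8 ≈ 6.1017.
n = log₂(6.1017) ≈ 2.6092 half-lives, so t½ = 115.9/2.6092 ≈ 44.42 days.
From t = 164 to t = 199: 11.8 × (1/2)^((199−164)/44.42) ≈ 6.8342 cpm.

6.8 cpm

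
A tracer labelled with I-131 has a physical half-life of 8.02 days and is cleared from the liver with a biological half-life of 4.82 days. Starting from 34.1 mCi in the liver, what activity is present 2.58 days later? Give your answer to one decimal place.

18.8 mCi

1/t_eff = 1/t_phys + 1/t_biol = 1/8.02 + 1/4.82 = 0.33216 per day.
t_eff = 8.02 × 4.82 / (8.02 + 4.82) ≈ 3.0106 days.
Remaining = 34.1 × (1/2)^(2.58/3.0106) = 34.1 × (1/2)^0.85697 ≈ 18.827 mCi.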